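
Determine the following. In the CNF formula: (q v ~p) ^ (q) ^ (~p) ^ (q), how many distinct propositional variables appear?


Identify each variable that appears in the formula.
Variables found: p, q
Count = 2

2


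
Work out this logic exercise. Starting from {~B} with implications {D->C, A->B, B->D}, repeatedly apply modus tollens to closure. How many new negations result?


Initial negated facts: {~B}
Apply modus tollens to closure:
  ~B and A->B  =>  ~A
Final negated: {~A, ~B}
New negations: {~A}
Count = 1

1


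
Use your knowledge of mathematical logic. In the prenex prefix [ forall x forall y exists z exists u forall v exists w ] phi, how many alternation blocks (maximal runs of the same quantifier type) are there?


Quantifier-type sequence: A A E E A E  (A=forall, E=exists)
Group into maximal same-type runs:
  Ax2 | Ex2 | Ax1 | Ex1
Number of blocks = 4

4


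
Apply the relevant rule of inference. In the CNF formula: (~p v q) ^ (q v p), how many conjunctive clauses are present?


A CNF formula is a conjunction of clauses.
Clauses are separated by ^.
Counting the conjuncts: 2 clauses.

2


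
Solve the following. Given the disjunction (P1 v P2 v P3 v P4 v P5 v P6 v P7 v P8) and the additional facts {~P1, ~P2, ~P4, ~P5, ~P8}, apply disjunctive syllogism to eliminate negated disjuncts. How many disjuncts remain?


Original disjuncts (8): P1, P2, P3, P4, P5, P6, P7, P8
Negated (eliminate): ~P1, ~P2, ~P4, ~P5, ~P8
Remaining disjuncts: P3, P6, P7
Count = 8 - 5 = 3

3


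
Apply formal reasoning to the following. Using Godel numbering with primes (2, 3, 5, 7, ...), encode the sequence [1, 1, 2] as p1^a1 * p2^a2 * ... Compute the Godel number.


Encode each element as an exponent of the corresponding prime:
  2^1 = 2
  3^1 = 3
  5^2 = 25
Product = 2 * 3 * 25 = 150

150


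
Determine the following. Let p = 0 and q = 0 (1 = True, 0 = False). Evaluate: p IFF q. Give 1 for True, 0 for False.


p = 0, q = 0
Operation: p IFF q
Evaluate: 0 IFF 0 = 1

1


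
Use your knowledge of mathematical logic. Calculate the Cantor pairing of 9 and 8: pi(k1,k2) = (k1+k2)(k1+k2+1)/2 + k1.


k1 + k2 = 17
(k1+k2)(k1+k2+1)/2 = 17 * 18 / 2 = 153
pi = 153 + 9 = 162

162


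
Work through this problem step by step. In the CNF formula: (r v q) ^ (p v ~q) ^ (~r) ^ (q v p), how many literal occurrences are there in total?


Counting literals in each clause:
Clause 1: 2 literal(s)
Clause 2: 2 literal(s)
Clause 3: 1 literal(s)
Clause 4: 2 literal(s)
Total = 7

7


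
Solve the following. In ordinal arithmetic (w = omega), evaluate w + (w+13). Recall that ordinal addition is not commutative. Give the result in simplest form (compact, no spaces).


Compute w + (w+13).
Ordinal + is associative but NOT commutative; for finite n>0, n + w = w but w + n stays w+n.
w + (w+13) = (w+w) + 13 = w*2+13.
Result = w*2+13

w*2+13


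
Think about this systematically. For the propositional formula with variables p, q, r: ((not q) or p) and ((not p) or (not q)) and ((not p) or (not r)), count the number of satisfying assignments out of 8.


Evaluate all 8 assignments for p, q, r:
p=0, q=0, r=0: 1
p=0, q=0, r=1: 1
p=0, q=1, r=0: 0
p=0, q=1, r=1: 0
p=1, q=0, r=0: 1
p=1, q=0, r=1: 0
p=1, q=1, r=0: 0
p=1, q=1, r=1: 0
Satisfying count = 3

3


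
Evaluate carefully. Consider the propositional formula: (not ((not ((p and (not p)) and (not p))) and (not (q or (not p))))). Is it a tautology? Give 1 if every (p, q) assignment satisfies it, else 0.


Check all 4 assignments:
p=0, q=0: 1
p=0, q=1: 1
p=1, q=0: 0
p=1, q=1: 1
Satisfying count = 3/4.
Tautology iff count = 4: no.

0


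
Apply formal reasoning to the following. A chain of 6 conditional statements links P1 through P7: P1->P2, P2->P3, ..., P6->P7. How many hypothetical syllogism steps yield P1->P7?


With 6 implications in a chain connecting 7 propositions:
P1->P2, P2->P3, ..., P6->P7
Steps needed = (number of implications) - 1 = 6 - 1 = 5

5


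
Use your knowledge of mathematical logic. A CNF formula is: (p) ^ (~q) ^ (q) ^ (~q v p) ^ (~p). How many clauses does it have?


A CNF formula is a conjunction of clauses.
Clauses are separated by ^.
Counting the conjuncts: 5 clauses.

5


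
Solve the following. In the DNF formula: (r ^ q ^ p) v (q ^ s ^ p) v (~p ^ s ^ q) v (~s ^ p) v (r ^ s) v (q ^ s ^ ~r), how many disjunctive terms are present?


A DNF formula is a disjunction of terms (conjunctions).
Terms are separated by v.
Counting the disjuncts: 6 terms.

6


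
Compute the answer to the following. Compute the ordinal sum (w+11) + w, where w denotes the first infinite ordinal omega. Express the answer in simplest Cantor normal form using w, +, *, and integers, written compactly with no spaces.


Compute (w+11) + w.
Ordinal + is associative but NOT commutative; for finite n>0, n + w = w but w + n stays w+n.
(w+11) + w = w + (11+w) = w + w = w*2 (the finite tail 11 is absorbed by the right w).
Result = w*2

w*2


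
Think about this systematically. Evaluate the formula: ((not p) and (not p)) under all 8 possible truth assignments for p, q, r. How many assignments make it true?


Check all 8 assignments:
p=0, q=0, r=0: 1
p=0, q=0, r=1: 1
p=0, q=1, r=0: 1
p=0, q=1, r=1: 1
p=1, q=0, r=0: 0
p=1, q=0, r=1: 0
p=1, q=1, r=0: 0
p=1, q=1, r=1: 0
Count of True = 4

4


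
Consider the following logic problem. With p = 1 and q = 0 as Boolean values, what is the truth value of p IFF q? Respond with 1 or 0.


p = 1, q = 0
Operation: p IFF q
Evaluate: 1 IFF 0 = 0

0


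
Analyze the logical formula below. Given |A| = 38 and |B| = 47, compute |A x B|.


The Cartesian product A x B contains all ordered pairs (a, b).
|A x B| = |A| * |B| = 38 * 47 = 1786

1786


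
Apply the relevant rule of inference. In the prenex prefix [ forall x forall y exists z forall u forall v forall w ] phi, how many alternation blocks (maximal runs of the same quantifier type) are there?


Quantifier-type sequence: A A E A A A  (A=forall, E=exists)
Group into maximal same-type runs:
  Ax2 | Ex1 | Ax3
Number of blocks = 3

3


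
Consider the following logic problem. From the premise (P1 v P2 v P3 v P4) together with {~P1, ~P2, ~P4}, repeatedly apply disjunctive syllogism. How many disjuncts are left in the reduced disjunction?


Original disjuncts (4): P1, P2, P3, P4
Negated (eliminate): ~P1, ~P2, ~P4
Remaining disjuncts: P3
Count = 4 - 3 = 1

1


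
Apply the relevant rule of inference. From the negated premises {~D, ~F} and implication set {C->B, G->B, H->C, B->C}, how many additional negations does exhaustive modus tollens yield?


Initial negated facts: {~D, ~F}
Apply modus tollens to closure:
  (no implication fires)
Final negated: {~D, ~F}
New negations: {(none)}
Count = 0

0


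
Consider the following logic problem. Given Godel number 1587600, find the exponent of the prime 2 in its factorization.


Factorize 1587600 by dividing by 2 repeatedly.
Division steps: 2 divides 1587600 exactly 4 time(s).
Exponent of 2 = 4

4


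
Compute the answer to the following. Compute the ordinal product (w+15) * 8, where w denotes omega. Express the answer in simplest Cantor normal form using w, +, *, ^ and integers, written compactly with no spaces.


Compute (w+15) * 8.
Ordinal * is associative and left-distributive over +, but NOT commutative; for finite n>1, n*w = w but w*n stays w*n.
(w+15) * 8 = (w+15) repeated 8 times. Each intermediate +15 is absorbed by the following w; only the last survives: w*8+15.
Result = w*8+15

w*8+15


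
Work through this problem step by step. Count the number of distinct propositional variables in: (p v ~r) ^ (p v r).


Identify each variable that appears in the formula.
Variables found: p, r
Count = 2

2


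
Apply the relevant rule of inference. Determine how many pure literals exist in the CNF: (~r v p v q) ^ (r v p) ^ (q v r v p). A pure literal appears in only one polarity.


Check each variable for pure literal status:
p: pure positive
q: pure positive
r: mixed (not pure)
Pure literal count = 2

2


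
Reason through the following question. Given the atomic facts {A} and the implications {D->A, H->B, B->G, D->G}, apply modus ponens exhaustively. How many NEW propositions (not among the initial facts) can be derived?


Initial facts: {A}
Apply modus ponens to closure:
  (no implication fires)
Final known: {A}
New propositions: {(none)}
Count = 0

0


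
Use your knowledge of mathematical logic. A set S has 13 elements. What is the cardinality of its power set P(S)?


The power set of a set with n elements has 2^n elements.
|P(S)| = 2^13 = 8192

8192


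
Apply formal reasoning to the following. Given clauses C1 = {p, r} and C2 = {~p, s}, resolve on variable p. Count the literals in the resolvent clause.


Remove p from C1 and ~p from C2.
C1 remainder: {r}
C2 remainder: {s}
Union (resolvent): {r, s}
Resolvent has 2 literal(s).

2


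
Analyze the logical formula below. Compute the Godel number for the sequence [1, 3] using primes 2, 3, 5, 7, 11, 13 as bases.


Encode each element as an exponent of the corresponding prime:
  2^1 = 2
  3^3 = 27
Product = 2 * 27 = 54

54


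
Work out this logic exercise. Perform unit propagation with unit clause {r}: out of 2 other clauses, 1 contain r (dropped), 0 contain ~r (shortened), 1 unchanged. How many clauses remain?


Satisfied (removed): 1
Shortened (remain): 0
Unchanged (remain): 1
Remaining = 0 + 1 = 1

1


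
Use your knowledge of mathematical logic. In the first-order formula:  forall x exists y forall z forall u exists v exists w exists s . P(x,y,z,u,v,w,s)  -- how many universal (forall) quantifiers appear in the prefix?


Quantifier prefix: forall x exists y forall z forall u exists v exists w exists s
Mark each quantifier type:
  U E U U E E E
Universal count = 3, Existential count = 4
Asked for universal (forall) quantifiers: 3

3


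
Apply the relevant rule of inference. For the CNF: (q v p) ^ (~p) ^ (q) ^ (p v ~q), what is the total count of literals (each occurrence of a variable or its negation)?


Counting literals in each clause:
Clause 1: 2 literal(s)
Clause 2: 1 literal(s)
Clause 3: 1 literal(s)
Clause 4: 2 literal(s)
Total = 6

6


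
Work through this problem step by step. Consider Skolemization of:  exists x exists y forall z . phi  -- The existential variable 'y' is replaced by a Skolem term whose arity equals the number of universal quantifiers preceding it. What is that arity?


Quantifier prefix: exists x exists y forall z
'y' is existentially quantified at position 2.
No universal quantifiers precede it.
Skolem function arity = 0 (a Skolem constant)

0


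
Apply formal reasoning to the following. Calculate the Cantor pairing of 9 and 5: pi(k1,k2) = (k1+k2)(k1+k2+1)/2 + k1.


k1 + k2 = 14
(k1+k2)(k1+k2+1)/2 = 14 * 15 / 2 = 105
pi = 105 + 9 = 114

114


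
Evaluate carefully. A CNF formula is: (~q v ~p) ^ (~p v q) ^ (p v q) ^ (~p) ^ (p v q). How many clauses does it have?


A CNF formula is a conjunction of clauses.
Clauses are separated by ^.
Counting the conjuncts: 5 clauses.

5


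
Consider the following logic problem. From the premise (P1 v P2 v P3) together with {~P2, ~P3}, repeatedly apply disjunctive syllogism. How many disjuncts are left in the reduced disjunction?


Original disjuncts (3): P1, P2, P3
Negated (eliminate): ~P2, ~P3
Remaining disjuncts: P1
Count = 3 - 2 = 1

1


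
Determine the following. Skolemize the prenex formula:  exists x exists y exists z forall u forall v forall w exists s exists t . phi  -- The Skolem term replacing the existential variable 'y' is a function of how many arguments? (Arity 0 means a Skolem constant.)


Quantifier prefix: exists x exists y exists z forall u forall v forall w exists s exists t
'y' is existentially quantified at position 2.
No universal quantifiers precede it.
Skolem function arity = 0 (a Skolem constant)

0


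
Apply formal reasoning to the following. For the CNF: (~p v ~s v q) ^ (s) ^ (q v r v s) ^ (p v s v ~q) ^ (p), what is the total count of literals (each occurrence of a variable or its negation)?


Counting literals in each clause:
Clause 1: 3 literal(s)
Clause 2: 1 literal(s)
Clause 3: 3 literal(s)
Clause 4: 3 literal(s)
Clause 5: 1 literal(s)
Total = 11

11


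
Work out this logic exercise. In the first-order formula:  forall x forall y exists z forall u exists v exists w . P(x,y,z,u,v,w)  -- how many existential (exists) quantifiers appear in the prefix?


Quantifier prefix: forall x forall y exists z forall u exists v exists w
Mark each quantifier type:
  U U E U E E
Universal count = 3, Existential count = 3
Asked for existential (exists) quantifiers: 3

3


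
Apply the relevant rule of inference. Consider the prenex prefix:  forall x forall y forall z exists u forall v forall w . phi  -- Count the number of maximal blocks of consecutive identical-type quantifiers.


Quantifier-type sequence: A A A E A A  (A=forall, E=exists)
Group into maximal same-type runs:
  Ax3 | Ex1 | Ax2
Number of blocks = 3

3


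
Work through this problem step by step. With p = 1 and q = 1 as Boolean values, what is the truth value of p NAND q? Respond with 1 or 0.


p = 1, q = 1
Operation: p NAND q
Evaluate: 1 NAND 1 = 0

0


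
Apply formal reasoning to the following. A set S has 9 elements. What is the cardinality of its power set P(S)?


The power set of a set with n elements has 2^n elements.
|P(S)| = 2^9 = 512

512


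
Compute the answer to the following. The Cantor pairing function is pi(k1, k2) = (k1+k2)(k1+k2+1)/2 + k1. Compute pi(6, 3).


k1 + k2 = 9
(k1+k2)(k1+k2+1)/2 = 9 * 10 / 2 = 45
pi = 45 + 6 = 51

51


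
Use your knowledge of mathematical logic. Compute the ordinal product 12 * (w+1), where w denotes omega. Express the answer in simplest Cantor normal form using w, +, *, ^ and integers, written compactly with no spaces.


Compute 12 * (w+1).
Ordinal * is associative and left-distributive over +, but NOT commutative; for finite n>1, n*w = w but w*n stays w*n.
By left-distributivity: 12 * (w+1) = 12*w + 12*1 = w + 12 = w+12.
Result = w+12

w+12


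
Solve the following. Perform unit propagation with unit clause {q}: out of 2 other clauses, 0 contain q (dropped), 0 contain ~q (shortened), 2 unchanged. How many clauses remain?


Satisfied (removed): 0
Shortened (remain): 0
Unchanged (remain): 2
Remaining = 0 + 2 = 2

2


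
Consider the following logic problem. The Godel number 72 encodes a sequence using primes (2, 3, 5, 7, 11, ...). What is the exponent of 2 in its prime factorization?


Factorize 72 by dividing by 2 repeatedly.
Division steps: 2 divides 72 exactly 3 time(s).
Exponent of 2 = 3

3


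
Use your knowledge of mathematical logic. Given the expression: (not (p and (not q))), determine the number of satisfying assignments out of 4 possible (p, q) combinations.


Check all 4 assignments:
p=0, q=0: 1
p=0, q=1: 1
p=1, q=0: 0
p=1, q=1: 1
Count of True = 3

3


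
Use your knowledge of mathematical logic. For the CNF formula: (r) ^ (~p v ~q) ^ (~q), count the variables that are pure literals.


Check each variable for pure literal status:
p: pure negative
q: pure negative
r: pure positive
Pure literal count = 3

3


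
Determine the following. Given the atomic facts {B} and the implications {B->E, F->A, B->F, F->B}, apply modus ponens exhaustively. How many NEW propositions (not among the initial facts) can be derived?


Initial facts: {B}
Apply modus ponens to closure:
  B and B->E  =>  E
  B and B->F  =>  F
  F and F->A  =>  A
Final known: {A, B, E, F}
New propositions: {A, E, F}
Count = 3

3


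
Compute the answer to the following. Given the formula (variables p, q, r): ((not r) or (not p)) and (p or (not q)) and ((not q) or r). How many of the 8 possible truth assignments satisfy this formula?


Evaluate all 8 assignments for p, q, r:
p=0, q=0, r=0: 1
p=0, q=0, r=1: 1
p=0, q=1, r=0: 0
p=0, q=1, r=1: 0
p=1, q=0, r=0: 1
p=1, q=0, r=1: 0
p=1, q=1, r=0: 0
p=1, q=1, r=1: 0
Satisfying count = 3

3


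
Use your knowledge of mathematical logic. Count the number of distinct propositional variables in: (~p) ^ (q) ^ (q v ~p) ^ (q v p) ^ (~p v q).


Identify each variable that appears in the formula.
Variables found: p, q
Count = 2

2


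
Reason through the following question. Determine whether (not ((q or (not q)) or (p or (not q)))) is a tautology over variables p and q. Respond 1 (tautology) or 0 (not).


Check all 4 assignments:
p=0, q=0: 0
p=0, q=1: 0
p=1, q=0: 0
p=1, q=1: 0
Satisfying count = 0/4.
Tautology iff count = 4: no.

0


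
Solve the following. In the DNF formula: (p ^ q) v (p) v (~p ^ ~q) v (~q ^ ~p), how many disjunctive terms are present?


A DNF formula is a disjunction of terms (conjunctions).
Terms are separated by v.
Counting the disjuncts: 4 terms.

4


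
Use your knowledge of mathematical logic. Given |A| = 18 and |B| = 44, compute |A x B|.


The Cartesian product A x B contains all ordered pairs (a, b).
|A x B| = |A| * |B| = 18 * 44 = 792

792


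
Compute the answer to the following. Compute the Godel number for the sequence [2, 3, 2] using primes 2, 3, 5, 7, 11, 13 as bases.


Encode each element as an exponent of the corresponding prime:
  2^2 = 4
  3^3 = 27
  5^2 = 25
Product = 4 * 27 * 25 = 2700

2700


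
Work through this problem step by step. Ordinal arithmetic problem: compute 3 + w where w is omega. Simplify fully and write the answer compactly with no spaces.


Compute 3 + w.
Ordinal + is associative but NOT commutative; for finite n>0, n + w = w but w + n stays w+n.
Any finite left addend is absorbed by w on the right: 3 + w = w.
Result = w

w


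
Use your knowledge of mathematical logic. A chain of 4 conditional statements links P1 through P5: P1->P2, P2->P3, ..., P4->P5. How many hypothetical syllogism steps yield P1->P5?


With 4 implications in a chain connecting 5 propositions:
P1->P2, P2->P3, ..., P4->P5
Steps needed = (number of implications) - 1 = 4 - 1 = 3

3


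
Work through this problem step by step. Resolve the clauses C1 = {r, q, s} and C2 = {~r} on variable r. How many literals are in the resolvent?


Remove r from C1 and ~r from C2.
C1 remainder: {q, s}
C2 remainder: {}
Union (resolvent): {q, s}
Resolvent has 2 literal(s).

2


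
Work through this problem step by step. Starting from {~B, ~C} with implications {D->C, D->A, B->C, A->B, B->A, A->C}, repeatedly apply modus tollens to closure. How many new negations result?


Initial negated facts: {~B, ~C}
Apply modus tollens to closure:
  ~C and D->C  =>  ~D
  ~B and A->B  =>  ~A
Final negated: {~A, ~B, ~C, ~D}
New negations: {~A, ~D}
Count = 2

2


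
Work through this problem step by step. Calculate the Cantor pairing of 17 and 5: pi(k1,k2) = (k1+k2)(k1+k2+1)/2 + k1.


k1 + k2 = 22
(k1+k2)(k1+k2+1)/2 = 22 * 23 / 2 = 253
pi = 253 + 17 = 270

270


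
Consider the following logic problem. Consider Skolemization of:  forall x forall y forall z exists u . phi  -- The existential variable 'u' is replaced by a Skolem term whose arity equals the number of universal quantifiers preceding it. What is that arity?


Quantifier prefix: forall x forall y forall z exists u
'u' is existentially quantified at position 4.
Universal variables preceding it: x, y, z
Skolem function arity = 3

3


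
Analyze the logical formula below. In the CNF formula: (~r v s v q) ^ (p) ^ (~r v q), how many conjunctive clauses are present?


A CNF formula is a conjunction of clauses.
Clauses are separated by ^.
Counting the conjuncts: 3 clauses.

3


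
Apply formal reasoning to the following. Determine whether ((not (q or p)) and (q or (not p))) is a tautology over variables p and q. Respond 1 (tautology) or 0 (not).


Check all 4 assignments:
p=0, q=0: 1
p=0, q=1: 0
p=1, q=0: 0
p=1, q=1: 0
Satisfying count = 1/4.
Tautology iff count = 4: no.

0


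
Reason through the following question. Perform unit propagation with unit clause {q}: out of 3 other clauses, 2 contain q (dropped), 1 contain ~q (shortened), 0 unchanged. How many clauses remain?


Satisfied (removed): 2
Shortened (remain): 1
Unchanged (remain): 0
Remaining = 1 + 0 = 1

1


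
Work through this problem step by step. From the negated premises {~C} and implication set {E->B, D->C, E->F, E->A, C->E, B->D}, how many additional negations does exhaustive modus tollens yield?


Initial negated facts: {~C}
Apply modus tollens to closure:
  ~C and D->C  =>  ~D
  ~D and B->D  =>  ~B
  ~B and E->B  =>  ~E
Final negated: {~B, ~C, ~D, ~E}
New negations: {~B, ~D, ~E}
Count = 3

3


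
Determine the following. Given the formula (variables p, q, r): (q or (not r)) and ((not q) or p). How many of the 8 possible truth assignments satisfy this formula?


Evaluate all 8 assignments for p, q, r:
p=0, q=0, r=0: 1
p=0, q=0, r=1: 0
p=0, q=1, r=0: 0
p=0, q=1, r=1: 0
p=1, q=0, r=0: 1
p=1, q=0, r=1: 0
p=1, q=1, r=0: 1
p=1, q=1, r=1: 1
Satisfying count = 4

4


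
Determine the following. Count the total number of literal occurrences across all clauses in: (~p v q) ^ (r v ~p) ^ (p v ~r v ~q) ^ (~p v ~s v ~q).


Counting literals in each clause:
Clause 1: 2 literal(s)
Clause 2: 2 literal(s)
Clause 3: 3 literal(s)
Clause 4: 3 literal(s)
Total = 10

10


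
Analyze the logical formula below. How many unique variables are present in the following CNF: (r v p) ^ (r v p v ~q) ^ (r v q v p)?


Identify each variable that appears in the formula.
Variables found: p, q, r
Count = 3

3


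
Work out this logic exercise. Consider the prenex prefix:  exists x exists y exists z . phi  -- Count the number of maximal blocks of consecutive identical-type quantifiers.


Quantifier-type sequence: E E E  (A=forall, E=exists)
Group into maximal same-type runs:
  Ex3
Number of blocks = 1

1


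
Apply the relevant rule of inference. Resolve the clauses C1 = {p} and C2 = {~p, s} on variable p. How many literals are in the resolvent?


Remove p from C1 and ~p from C2.
C1 remainder: {}
C2 remainder: {s}
Union (resolvent): {s}
Resolvent has 1 literal(s).

1


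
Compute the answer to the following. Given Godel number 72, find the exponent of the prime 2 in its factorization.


Factorize 72 by dividing by 2 repeatedly.
Division steps: 2 divides 72 exactly 3 time(s).
Exponent of 2 = 3

3


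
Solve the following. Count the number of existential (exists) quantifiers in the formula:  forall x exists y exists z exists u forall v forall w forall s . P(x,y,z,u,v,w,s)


Quantifier prefix: forall x exists y exists z exists u forall v forall w forall s
Mark each quantifier type:
  U E E E U U U
Universal count = 4, Existential count = 3
Asked for existential (exists) quantifiers: 3

3


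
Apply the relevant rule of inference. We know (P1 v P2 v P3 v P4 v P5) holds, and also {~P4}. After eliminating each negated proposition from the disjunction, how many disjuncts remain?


Original disjuncts (5): P1, P2, P3, P4, P5
Negated (eliminate): ~P4
Remaining disjuncts: P1, P2, P3, P5
Count = 5 - 1 = 4

4


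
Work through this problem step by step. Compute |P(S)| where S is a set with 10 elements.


The power set of a set with n elements has 2^n elements.
|P(S)| = 2^10 = 1024

1024


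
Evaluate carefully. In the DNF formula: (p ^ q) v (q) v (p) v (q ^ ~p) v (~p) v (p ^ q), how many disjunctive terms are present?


A DNF formula is a disjunction of terms (conjunctions).
Terms are separated by v.
Counting the disjuncts: 6 terms.

6


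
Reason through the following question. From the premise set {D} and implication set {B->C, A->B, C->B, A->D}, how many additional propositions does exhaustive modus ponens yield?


Initial facts: {D}
Apply modus ponens to closure:
  (no implication fires)
Final known: {D}
New propositions: {(none)}
Count = 0

0


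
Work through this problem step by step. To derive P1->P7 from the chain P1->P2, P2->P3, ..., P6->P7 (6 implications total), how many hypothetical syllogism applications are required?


With 6 implications in a chain connecting 7 propositions:
P1->P2, P2->P3, ..., P6->P7
Steps needed = (number of implications) - 1 = 6 - 1 = 5

5


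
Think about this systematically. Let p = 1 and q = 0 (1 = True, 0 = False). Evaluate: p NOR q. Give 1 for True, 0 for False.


p = 1, q = 0
Operation: p NOR q
Evaluate: 1 NOR 0 = 0

0


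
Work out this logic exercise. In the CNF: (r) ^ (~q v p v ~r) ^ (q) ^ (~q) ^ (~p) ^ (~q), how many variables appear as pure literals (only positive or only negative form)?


Check each variable for pure literal status:
p: mixed (not pure)
q: mixed (not pure)
r: mixed (not pure)
Pure literal count = 0

0


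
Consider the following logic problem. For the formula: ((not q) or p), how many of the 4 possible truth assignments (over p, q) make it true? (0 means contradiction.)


Check all 4 assignments:
p=0, q=0: 1
p=0, q=1: 0
p=1, q=0: 1
p=1, q=1: 1
Count of True = 3

3


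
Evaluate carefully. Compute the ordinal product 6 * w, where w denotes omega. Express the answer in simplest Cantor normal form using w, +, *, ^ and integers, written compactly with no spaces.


Compute 6 * w.
Ordinal * is associative and left-distributive over +, but NOT commutative; for finite n>1, n*w = w but w*n stays w*n.
For finite n>0, n * w = sup{n*k : k<w} = w. So 6 * w = w.
Result = w

w


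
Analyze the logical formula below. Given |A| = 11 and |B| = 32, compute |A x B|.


The Cartesian product A x B contains all ordered pairs (a, b).
|A x B| = |A| * |B| = 11 * 32 = 352

352


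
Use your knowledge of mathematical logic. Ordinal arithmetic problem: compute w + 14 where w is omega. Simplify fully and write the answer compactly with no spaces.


Compute w + 14.
Ordinal + is associative but NOT commutative; for finite n>0, n + w = w but w + n stays w+n.
w + 14 is already in normal form (a successor ordinal beyond w).
Result = w+14

w+14


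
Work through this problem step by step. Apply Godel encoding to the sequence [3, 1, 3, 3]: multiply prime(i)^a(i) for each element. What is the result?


Encode each element as an exponent of the corresponding prime:
  2^3 = 8
  3^1 = 3
  5^3 = 125
  7^3 = 343
Product = 8 * 3 * 125 * 343 = 1029000

1029000


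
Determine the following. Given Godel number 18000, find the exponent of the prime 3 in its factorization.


Factorize 18000 by dividing by 3 repeatedly.
Division steps: 3 divides 18000 exactly 2 time(s).
Exponent of 3 = 2

2


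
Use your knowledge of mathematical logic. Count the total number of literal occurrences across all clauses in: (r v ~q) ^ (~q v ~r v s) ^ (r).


Counting literals in each clause:
Clause 1: 2 literal(s)
Clause 2: 3 literal(s)
Clause 3: 1 literal(s)
Total = 6

6


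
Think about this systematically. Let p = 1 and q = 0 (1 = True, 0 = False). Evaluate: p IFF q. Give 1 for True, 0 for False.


p = 1, q = 0
Operation: p IFF q
Evaluate: 1 IFF 0 = 0

0


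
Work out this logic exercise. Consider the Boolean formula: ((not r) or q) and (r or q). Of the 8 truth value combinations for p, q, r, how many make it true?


Evaluate all 8 assignments for p, q, r:
p=0, q=0, r=0: 0
p=0, q=0, r=1: 0
p=0, q=1, r=0: 1
p=0, q=1, r=1: 1
p=1, q=0, r=0: 0
p=1, q=0, r=1: 0
p=1, q=1, r=0: 1
p=1, q=1, r=1: 1
Satisfying count = 4

4


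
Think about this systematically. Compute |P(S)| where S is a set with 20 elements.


The power set of a set with n elements has 2^n elements.
|P(S)| = 2^20 = 1048576

1048576


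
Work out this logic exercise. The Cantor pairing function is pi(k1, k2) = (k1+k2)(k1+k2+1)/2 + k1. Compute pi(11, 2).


k1 + k2 = 13
(k1+k2)(k1+k2+1)/2 = 13 * 14 / 2 = 91
pi = 91 + 11 = 102

102


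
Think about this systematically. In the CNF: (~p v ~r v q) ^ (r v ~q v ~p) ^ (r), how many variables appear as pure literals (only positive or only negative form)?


Check each variable for pure literal status:
p: pure negative
q: mixed (not pure)
r: mixed (not pure)
Pure literal count = 1

1


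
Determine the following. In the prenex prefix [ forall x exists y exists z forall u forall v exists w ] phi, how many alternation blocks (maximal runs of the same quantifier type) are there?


Quantifier-type sequence: A E E A A E  (A=forall, E=exists)
Group into maximal same-type runs:
  Ax1 | Ex2 | Ax2 | Ex1
Number of blocks = 4

4


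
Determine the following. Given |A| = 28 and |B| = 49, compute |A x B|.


The Cartesian product A x B contains all ordered pairs (a, b).
|A x B| = |A| * |B| = 28 * 49 = 1372

1372


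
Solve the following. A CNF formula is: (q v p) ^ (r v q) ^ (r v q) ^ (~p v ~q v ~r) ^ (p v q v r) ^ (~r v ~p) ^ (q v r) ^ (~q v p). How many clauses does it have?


A CNF formula is a conjunction of clauses.
Clauses are separated by ^.
Counting the conjuncts: 8 clauses.

8


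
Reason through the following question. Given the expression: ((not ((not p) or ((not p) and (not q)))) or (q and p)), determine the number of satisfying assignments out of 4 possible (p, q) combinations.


Check all 4 assignments:
p=0, q=0: 0
p=0, q=1: 0
p=1, q=0: 1
p=1, q=1: 1
Count of True = 2

2


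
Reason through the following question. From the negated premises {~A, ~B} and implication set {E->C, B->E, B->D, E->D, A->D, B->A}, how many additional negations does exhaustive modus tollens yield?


Initial negated facts: {~A, ~B}
Apply modus tollens to closure:
  (no implication fires)
Final negated: {~A, ~B}
New negations: {(none)}
Count = 0

0


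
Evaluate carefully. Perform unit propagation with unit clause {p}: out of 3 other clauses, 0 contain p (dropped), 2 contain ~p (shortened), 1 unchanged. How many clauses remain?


Satisfied (removed): 0
Shortened (remain): 2
Unchanged (remain): 1
Remaining = 2 + 1 = 3

3


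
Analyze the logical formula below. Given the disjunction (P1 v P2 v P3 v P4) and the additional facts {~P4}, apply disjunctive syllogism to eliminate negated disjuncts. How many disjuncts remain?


Original disjuncts (4): P1, P2, P3, P4
Negated (eliminate): ~P4
Remaining disjuncts: P1, P2, P3
Count = 4 - 1 = 3

3


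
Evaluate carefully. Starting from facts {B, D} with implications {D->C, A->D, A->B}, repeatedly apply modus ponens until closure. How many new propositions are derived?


Initial facts: {B, D}
Apply modus ponens to closure:
  D and D->C  =>  C
Final known: {B, C, D}
New propositions: {C}
Count = 1

1


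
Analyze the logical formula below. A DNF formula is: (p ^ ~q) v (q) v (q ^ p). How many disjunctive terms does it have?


A DNF formula is a disjunction of terms (conjunctions).
Terms are separated by v.
Counting the disjuncts: 3 terms.

3


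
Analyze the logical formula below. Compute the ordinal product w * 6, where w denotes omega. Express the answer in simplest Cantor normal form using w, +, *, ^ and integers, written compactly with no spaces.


Compute w * 6.
Ordinal * is associative and left-distributive over +, but NOT commutative; for finite n>1, n*w = w but w*n stays w*n.
w * 6 means 6 copies of w concatenated: w*6.
Result = w*6

w*6


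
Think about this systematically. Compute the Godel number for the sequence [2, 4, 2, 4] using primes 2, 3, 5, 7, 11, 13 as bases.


Encode each element as an exponent of the corresponding prime:
  2^2 = 4
  3^4 = 81
  5^2 = 25
  7^4 = 2401
Product = 4 * 81 * 25 * 2401 = 19448100

19448100


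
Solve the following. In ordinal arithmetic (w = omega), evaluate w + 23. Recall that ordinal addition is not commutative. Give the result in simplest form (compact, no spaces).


Compute w + 23.
Ordinal + is associative but NOT commutative; for finite n>0, n + w = w but w + n stays w+n.
w + 23 is already in normal form (a successor ordinal beyond w).
Result = w+23

w+23


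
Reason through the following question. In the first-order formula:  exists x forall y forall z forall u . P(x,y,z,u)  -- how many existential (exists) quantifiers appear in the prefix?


Quantifier prefix: exists x forall y forall z forall u
Mark each quantifier type:
  E U U U
Universal count = 3, Existential count = 1
Asked for existential (exists) quantifiers: 1

1


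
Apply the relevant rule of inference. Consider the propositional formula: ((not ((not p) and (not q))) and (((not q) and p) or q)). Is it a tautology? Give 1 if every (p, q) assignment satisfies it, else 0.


Check all 4 assignments:
p=0, q=0: 0
p=0, q=1: 1
p=1, q=0: 1
p=1, q=1: 1
Satisfying count = 3/4.
Tautology iff count = 4: no.

0


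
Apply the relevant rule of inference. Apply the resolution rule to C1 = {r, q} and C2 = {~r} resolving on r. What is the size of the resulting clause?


Remove r from C1 and ~r from C2.
C1 remainder: {q}
C2 remainder: {}
Union (resolvent): {q}
Resolvent has 1 literal(s).

1


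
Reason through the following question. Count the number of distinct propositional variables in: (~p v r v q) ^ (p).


Identify each variable that appears in the formula.
Variables found: p, q, r
Count = 3

3


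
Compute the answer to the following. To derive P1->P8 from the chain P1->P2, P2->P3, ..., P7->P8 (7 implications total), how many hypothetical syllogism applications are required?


With 7 implications in a chain connecting 8 propositions:
P1->P2, P2->P3, ..., P7->P8
Steps needed = (number of implications) - 1 = 7 - 1 = 6

6


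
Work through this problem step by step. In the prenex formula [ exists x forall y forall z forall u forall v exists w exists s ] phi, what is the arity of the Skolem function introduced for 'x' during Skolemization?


Quantifier prefix: exists x forall y forall z forall u forall v exists w exists s
'x' is existentially quantified at position 1.
No universal quantifiers precede it.
Skolem function arity = 0 (a Skolem constant)

0


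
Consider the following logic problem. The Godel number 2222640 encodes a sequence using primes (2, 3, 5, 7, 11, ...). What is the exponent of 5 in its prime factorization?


Factorize 2222640 by dividing by 5 repeatedly.
Division steps: 5 divides 2222640 exactly 1 time(s).
Exponent of 5 = 1

1


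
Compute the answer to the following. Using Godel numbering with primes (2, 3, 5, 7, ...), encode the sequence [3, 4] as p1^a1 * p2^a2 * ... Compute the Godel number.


Encode each element as an exponent of the corresponding prime:
  2^3 = 8
  3^4 = 81
Product = 8 * 81 = 648

648


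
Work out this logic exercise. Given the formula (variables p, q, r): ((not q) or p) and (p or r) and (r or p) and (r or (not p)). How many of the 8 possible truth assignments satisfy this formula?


Evaluate all 8 assignments for p, q, r:
p=0, q=0, r=0: 0
p=0, q=0, r=1: 1
p=0, q=1, r=0: 0
p=0, q=1, r=1: 0
p=1, q=0, r=0: 0
p=1, q=0, r=1: 1
p=1, q=1, r=0: 0
p=1, q=1, r=1: 1
Satisfying count = 3

3


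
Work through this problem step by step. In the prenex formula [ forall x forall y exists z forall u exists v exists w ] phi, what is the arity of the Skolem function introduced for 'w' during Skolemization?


Quantifier prefix: forall x forall y exists z forall u exists v exists w
'w' is existentially quantified at position 6.
Universal variables preceding it: x, y, u
Skolem function arity = 3

3


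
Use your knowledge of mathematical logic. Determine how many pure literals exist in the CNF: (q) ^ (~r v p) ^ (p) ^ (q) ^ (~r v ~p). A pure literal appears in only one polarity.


Check each variable for pure literal status:
p: mixed (not pure)
q: pure positive
r: pure negative
Pure literal count = 2

2


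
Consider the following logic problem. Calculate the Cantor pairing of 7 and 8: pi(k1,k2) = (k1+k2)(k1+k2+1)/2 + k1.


k1 + k2 = 15
(k1+k2)(k1+k2+1)/2 = 15 * 16 / 2 = 120
pi = 120 + 7 = 127

127


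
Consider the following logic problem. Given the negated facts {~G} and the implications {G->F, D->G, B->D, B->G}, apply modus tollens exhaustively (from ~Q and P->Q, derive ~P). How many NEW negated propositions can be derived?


Initial negated facts: {~G}
Apply modus tollens to closure:
  ~G and D->G  =>  ~D
  ~D and B->D  =>  ~B
Final negated: {~B, ~D, ~G}
New negations: {~B, ~D}
Count = 2

2


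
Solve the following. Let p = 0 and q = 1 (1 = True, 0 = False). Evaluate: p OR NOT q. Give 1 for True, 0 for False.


p = 0, q = 1
Operation: p OR NOT q
Evaluate: 0 OR NOT 1 = 0

0


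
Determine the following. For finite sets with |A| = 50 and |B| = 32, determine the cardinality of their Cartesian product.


The Cartesian product A x B contains all ordered pairs (a, b).
|A x B| = |A| * |B| = 50 * 32 = 1600

1600


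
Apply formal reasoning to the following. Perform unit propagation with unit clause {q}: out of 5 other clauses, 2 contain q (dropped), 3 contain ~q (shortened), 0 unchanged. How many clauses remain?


Satisfied (removed): 2
Shortened (remain): 3
Unchanged (remain): 0
Remaining = 3 + 0 = 3

3


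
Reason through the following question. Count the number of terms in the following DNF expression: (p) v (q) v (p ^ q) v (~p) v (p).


A DNF formula is a disjunction of terms (conjunctions).
Terms are separated by v.
Counting the disjuncts: 5 terms.

5


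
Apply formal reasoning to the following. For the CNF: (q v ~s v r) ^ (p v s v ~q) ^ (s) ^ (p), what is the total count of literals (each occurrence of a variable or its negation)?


Counting literals in each clause:
Clause 1: 3 literal(s)
Clause 2: 3 literal(s)
Clause 3: 1 literal(s)
Clause 4: 1 literal(s)
Total = 8

8


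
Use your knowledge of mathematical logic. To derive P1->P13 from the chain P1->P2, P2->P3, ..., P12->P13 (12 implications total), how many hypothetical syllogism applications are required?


With 12 implications in a chain connecting 13 propositions:
P1->P2, P2->P3, ..., P12->P13
Steps needed = (number of implications) - 1 = 12 - 1 = 11

11


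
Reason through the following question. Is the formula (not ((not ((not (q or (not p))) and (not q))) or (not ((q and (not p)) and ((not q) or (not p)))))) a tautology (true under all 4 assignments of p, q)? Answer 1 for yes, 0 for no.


Check all 4 assignments:
p=0, q=0: 0
p=0, q=1: 0
p=1, q=0: 0
p=1, q=1: 0
Satisfying count = 0/4.
Tautology iff count = 4: no.

0


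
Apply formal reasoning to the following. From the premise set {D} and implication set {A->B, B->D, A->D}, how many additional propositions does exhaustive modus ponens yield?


Initial facts: {D}
Apply modus ponens to closure:
  (no implication fires)
Final known: {D}
New propositions: {(none)}
Count = 0

0


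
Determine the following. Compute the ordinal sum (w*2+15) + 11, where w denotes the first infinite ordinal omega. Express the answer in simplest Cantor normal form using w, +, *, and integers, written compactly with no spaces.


Compute (w*2+15) + 11.
Ordinal + is associative but NOT commutative; for finite n>0, n + w = w but w + n stays w+n.
By associativity: (w*2+15) + 11 = w*2 + (15+11) = w*2+26.
Result = w*2+26

w*2+26


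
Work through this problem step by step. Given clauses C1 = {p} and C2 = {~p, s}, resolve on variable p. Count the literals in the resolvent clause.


Remove p from C1 and ~p from C2.
C1 remainder: {}
C2 remainder: {s}
Union (resolvent): {s}
Resolvent has 1 literal(s).

1


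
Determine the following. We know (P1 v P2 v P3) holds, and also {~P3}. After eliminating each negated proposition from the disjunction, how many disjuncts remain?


Original disjuncts (3): P1, P2, P3
Negated (eliminate): ~P3
Remaining disjuncts: P1, P2
Count = 3 - 1 = 2

2


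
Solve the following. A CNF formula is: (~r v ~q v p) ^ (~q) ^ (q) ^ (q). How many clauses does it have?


A CNF formula is a conjunction of clauses.
Clauses are separated by ^.
Counting the conjuncts: 4 clauses.

4


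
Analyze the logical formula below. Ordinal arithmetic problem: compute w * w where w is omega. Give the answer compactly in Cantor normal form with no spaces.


Compute w * w.
Ordinal * is associative and left-distributive over +, but NOT commutative; for finite n>1, n*w = w but w*n stays w*n.
w * w = w^2 by definition.
Result = w^2

w^2
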